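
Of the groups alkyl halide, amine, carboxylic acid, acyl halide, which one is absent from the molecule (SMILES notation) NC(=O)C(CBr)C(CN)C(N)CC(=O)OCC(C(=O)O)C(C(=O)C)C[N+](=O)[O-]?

alkyl halide: present (CH(CH2Br) — pendant –CH2X: halogen on sp³ carbon → alkyl halide).
amine: present (CH(CH2NH2) — pendant –CH2NH2: N on sp³ C, no adjacent C=O → amine).
carboxylic acid: present (CH(COOH) — pendant –COOH: carbonyl C bonded to C and –OH → carboxylic acid).
acyl halide: no segment matches this pattern.

acyl halide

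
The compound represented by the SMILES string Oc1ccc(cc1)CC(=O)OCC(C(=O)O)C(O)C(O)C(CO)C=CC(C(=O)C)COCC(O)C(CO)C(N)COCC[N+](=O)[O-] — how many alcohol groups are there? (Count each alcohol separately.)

5

Reading the structure from left to right:
  HOC6H4: –OH attached directly to an aromatic ring → phenol (not alcohol); the ring itself is an arene.
  CH2COOCH2: –C(=O)–O–C with C on the carbonyl side → ester.
  CH(COOH): pendant –COOH: carbonyl C bonded to C and –OH → carboxylic acid.
  CH(OH): –OH on an sp³ carbon → alcohol (secondary).
  CH(OH): –OH on an sp³ carbon → alcohol (secondary).
  CH(CH2OH): pendant –CH2OH on an sp³ backbone C → alcohol.
  CH=CH: C=C double bond → alkene.
  CH(COCH3): pendant –COCH3: carbonyl C bonded to two carbons → ketone.
  CH2OCH2: C–O–C with sp³ carbons on both sides and no adjacent C=O → ether.
  CH(OH): –OH on an sp³ carbon → alcohol (secondary).
  CH(CH2OH): pendant –CH2OH on an sp³ backbone C → alcohol.
  CH(NH2): –NH2 on an sp³ carbon with no adjacent C=O → amine.
  CH2OCH2: C–O–C with sp³ carbons on both sides and no adjacent C=O → ether.
  CH2NO2: –NO2 on carbon → nitro group.
Alcohol appears at: CH(OH), CH(OH), CH(CH2OH), CH(OH), CH(CH2OH) → 5.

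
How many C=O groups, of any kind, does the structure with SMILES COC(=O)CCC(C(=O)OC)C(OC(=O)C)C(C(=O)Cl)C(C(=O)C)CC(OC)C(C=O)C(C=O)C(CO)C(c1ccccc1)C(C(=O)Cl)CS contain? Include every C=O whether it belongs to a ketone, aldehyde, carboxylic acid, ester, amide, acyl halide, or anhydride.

8

CH3OOC: ester, 1 C=O (running total 1).
CH(COOCH3): ester, 1 C=O (running total 2).
CH(OCOCH3): ester, 1 C=O (running total 3).
CH(COCl): acyl halide, 1 C=O (running total 4).
CH(COCH3): ketone, 1 C=O (running total 5).
CH(CHO): aldehyde, 1 C=O (running total 6).
CH(CHO): aldehyde, 1 C=O (running total 7).
CH(COCl): acyl halide, 1 C=O (running total 8).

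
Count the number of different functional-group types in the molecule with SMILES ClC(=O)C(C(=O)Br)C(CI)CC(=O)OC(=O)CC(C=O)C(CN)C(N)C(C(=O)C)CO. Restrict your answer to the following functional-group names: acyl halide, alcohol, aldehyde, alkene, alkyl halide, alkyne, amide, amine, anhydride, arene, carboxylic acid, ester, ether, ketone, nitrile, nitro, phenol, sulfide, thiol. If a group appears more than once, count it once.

Reading the structure from left to right:
  ClCO: –C(=O)Cl: carbonyl C bonded to C and to a halogen → acyl halide (not alkyl halide).
  CH(COBr): pendant –C(=O)X: carbonyl C bonded to C and halogen → acyl halide.
  CH(CH2I): pendant –CH2X: halogen on sp³ carbon → alkyl halide.
  CH2CO-O-COCH2: two acyl groups sharing one oxygen, –C(=O)–O–C(=O)– → anhydride.
  CH(CHO): pendant –CHO: carbonyl C bonded to C and H → aldehyde.
  CH(CH2NH2): pendant –CH2NH2: N on sp³ C, no adjacent C=O → amine.
  CH(NH2): –NH2 on an sp³ carbon with no adjacent C=O → amine.
  CH(COCH3): pendant –COCH3: carbonyl C bonded to two carbons → ketone.
  CH2OH: –OH on an sp³ carbon → alcohol.
Distinct types present: acyl halide, alcohol, aldehyde, alkyl halide, amine, anhydride, ketone.

7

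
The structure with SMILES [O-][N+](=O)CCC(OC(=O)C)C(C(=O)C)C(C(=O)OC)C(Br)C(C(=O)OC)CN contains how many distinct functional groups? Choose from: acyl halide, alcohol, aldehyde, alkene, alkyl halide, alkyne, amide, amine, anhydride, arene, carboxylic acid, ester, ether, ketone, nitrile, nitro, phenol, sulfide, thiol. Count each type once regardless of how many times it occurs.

–NO2 on carbon → nitro group.
pendant –OC(=O)CH3: an acyloxy group → ester.
pendant –COCH3: carbonyl C bonded to two carbons → ketone.
pendant –COOCH3: carbonyl C bonded to C and –OCH3 → ester.
halogen on an sp³ carbon → alkyl halide.
pendant –COOCH3: carbonyl C bonded to C and –OCH3 → ester.
–NH2 on an sp³ carbon with no adjacent C=O → amine.
Distinct types present: alkyl halide, amine, ester, ketone, nitro.

5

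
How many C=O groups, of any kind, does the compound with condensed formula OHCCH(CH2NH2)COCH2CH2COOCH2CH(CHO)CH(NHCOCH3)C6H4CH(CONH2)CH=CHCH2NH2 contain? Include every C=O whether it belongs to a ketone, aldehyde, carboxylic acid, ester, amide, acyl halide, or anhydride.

6

OHC: aldehyde, 1 C=O (running total 1).
CO: ketone, 1 C=O (running total 2).
CH2COOCH2: ester, 1 C=O (running total 3).
CH(CHO): aldehyde, 1 C=O (running total 4).
CH(NHCOCH3): amide, 1 C=O (running total 5).
CH(CONH2): amide, 1 C=O (running total 6).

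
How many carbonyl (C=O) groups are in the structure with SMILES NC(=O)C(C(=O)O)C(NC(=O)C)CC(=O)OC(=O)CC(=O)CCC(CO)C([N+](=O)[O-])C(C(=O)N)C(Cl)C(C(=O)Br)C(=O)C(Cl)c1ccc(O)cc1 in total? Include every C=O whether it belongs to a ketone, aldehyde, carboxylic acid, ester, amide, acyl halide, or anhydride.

H2NCO: amide, 1 C=O (running total 1).
CH(COOH): carboxylic acid, 1 C=O (running total 2).
CH(NHCOCH3): amide, 1 C=O (running total 3).
CH2CO-O-COCH2: anhydride, 2 C=O (running total 5).
CO: ketone, 1 C=O (running total 6).
CH(CONH2): amide, 1 C=O (running total 7).
CH(COBr): acyl halide, 1 C=O (running total 8).
CO: ketone, 1 C=O (running total 9).

9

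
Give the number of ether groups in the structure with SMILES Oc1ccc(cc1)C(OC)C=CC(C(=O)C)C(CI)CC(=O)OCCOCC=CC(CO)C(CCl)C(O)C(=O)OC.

–OH attached directly to an aromatic ring → phenol (not alcohol); the ring itself is an arene.
pendant –OCH3: C–O–C with sp³ C, no adjacent C=O → ether.
C=C double bond → alkene.
pendant –COCH3: carbonyl C bonded to two carbons → ketone.
pendant –CH2X: halogen on sp³ carbon → alkyl halide.
–C(=O)–O–C with C on the carbonyl side → ester.
C–O–C with sp³ carbons on both sides and no adjacent C=O → ether.
C=C double bond → alkene.
pendant –CH2OH on an sp³ backbone C → alcohol.
pendant –CH2X: halogen on sp³ carbon → alkyl halide.
–OH on an sp³ carbon → alcohol (secondary).
–C(=O)OCH3: carbonyl C bonded to C and to –OCH3 → ester (not ketone + ether).
Ether appears at: CH(OCH3), CH2OCH2 → 2.

2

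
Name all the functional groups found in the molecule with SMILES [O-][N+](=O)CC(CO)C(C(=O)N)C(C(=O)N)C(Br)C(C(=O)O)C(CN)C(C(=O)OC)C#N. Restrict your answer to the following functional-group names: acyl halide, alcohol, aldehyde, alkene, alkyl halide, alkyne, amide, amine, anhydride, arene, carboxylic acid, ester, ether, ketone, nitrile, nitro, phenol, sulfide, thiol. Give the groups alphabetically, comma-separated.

alcohol, alkyl halide, amide, amine, carboxylic acid, ester, nitrile, nitro

–NO2 on carbon → nitro group.
pendant –CH2OH on an sp³ backbone C → alcohol.
pendant –CONH2: carbonyl C bonded to C and N → amide.
pendant –CONH2: carbonyl C bonded to C and N → amide.
halogen on an sp³ carbon → alkyl halide.
pendant –COOH: carbonyl C bonded to C and –OH → carboxylic acid.
pendant –CH2NH2: N on sp³ C, no adjacent C=O → amine.
pendant –COOCH3: carbonyl C bonded to C and –OCH3 → ester.
–C≡N: carbon triple-bonded to nitrogen → nitrile.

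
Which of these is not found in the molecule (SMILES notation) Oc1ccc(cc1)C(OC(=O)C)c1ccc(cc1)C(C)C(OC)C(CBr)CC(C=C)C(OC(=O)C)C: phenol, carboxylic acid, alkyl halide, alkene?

carboxylic acid

phenol: present (HOC6H4 — –OH attached directly to an aromatic ring → phenol (not alcohol); the ring itself is an arene).
alkene: present (CH(CH=CH2) — pendant –CH=CH2: C=C double bond → alkene).
alkyl halide: present (CH(CH2Br) — pendant –CH2X: halogen on sp³ carbon → alkyl halide).
carboxylic acid: absent. In CH(OCOCH3), the acyl oxygen is bonded to carbon (–O–C), not to H, so this is an ester.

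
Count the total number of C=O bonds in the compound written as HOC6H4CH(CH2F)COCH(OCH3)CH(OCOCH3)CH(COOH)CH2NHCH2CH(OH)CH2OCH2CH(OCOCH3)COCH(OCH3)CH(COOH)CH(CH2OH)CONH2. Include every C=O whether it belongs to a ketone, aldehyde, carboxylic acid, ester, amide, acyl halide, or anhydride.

7

CO: ketone, 1 C=O (running total 1).
CH(OCOCH3): ester, 1 C=O (running total 2).
CH(COOH): carboxylic acid, 1 C=O (running total 3).
CH(OCOCH3): ester, 1 C=O (running total 4).
CO: ketone, 1 C=O (running total 5).
CH(COOH): carboxylic acid, 1 C=O (running total 6).
CONH2: amide, 1 C=O (running total 7).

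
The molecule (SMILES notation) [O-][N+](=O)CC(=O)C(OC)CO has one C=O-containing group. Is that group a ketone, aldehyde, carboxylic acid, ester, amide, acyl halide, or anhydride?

ketone

The carbonyl is in the CO segment: –C(=O)– with carbon on both sides → ketone.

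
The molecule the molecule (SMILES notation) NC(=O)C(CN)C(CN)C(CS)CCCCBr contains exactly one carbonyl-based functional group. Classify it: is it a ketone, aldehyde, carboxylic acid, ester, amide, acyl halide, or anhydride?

The carbonyl is in the H2NCO segment: –C(=O)NH2: carbonyl C bonded to C and to N → amide (the N is not a separate amine).

amide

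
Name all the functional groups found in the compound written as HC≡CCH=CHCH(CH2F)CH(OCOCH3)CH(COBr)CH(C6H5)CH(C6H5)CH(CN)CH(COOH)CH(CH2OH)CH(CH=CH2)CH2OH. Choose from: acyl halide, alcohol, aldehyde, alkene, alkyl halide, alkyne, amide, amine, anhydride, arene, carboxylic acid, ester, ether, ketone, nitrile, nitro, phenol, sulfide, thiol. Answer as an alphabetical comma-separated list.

Reading the structure from left to right:
  HC≡C: C≡C triple bond → alkyne.
  CH=CH: C=C double bond → alkene.
  CH(CH2F): pendant –CH2X: halogen on sp³ carbon → alkyl halide.
  CH(OCOCH3): pendant –OC(=O)CH3: an acyloxy group → ester.
  CH(COBr): pendant –C(=O)X: carbonyl C bonded to C and halogen → acyl halide.
  CH(C6H5): pendant –C6H5: benzene ring → arene.
  CH(C6H5): pendant –C6H5: benzene ring → arene.
  CH(CN): pendant –C≡N: nitrile.
  CH(COOH): pendant –COOH: carbonyl C bonded to C and –OH → carboxylic acid.
  CH(CH2OH): pendant –CH2OH on an sp³ backbone C → alcohol.
  CH(CH=CH2): pendant –CH=CH2: C=C double bond → alkene.
  CH2OH: –OH on an sp³ carbon → alcohol.

acyl halide, alcohol, alkene, alkyl halide, alkyne, arene, carboxylic acid, ester, nitrile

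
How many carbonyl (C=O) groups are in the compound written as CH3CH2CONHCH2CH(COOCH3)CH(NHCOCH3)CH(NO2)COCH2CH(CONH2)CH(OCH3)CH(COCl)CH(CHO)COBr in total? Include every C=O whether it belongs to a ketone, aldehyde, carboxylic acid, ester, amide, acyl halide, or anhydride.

8

CH2CONHCH2: amide, 1 C=O (running total 1).
CH(COOCH3): ester, 1 C=O (running total 2).
CH(NHCOCH3): amide, 1 C=O (running total 3).
CO: ketone, 1 C=O (running total 4).
CH(CONH2): amide, 1 C=O (running total 5).
CH(COCl): acyl halide, 1 C=O (running total 6).
CH(CHO): aldehyde, 1 C=O (running total 7).
COBr: acyl halide, 1 C=O (running total 8).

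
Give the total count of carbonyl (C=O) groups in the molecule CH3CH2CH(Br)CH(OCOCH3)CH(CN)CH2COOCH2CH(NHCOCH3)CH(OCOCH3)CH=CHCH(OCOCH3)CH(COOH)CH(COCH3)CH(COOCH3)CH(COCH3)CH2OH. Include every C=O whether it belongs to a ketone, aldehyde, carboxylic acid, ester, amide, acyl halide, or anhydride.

9

CH(OCOCH3): ester, 1 C=O (running total 1).
CH2COOCH2: ester, 1 C=O (running total 2).
CH(NHCOCH3): amide, 1 C=O (running total 3).
CH(OCOCH3): ester, 1 C=O (running total 4).
CH(OCOCH3): ester, 1 C=O (running total 5).
CH(COOH): carboxylic acid, 1 C=O (running total 6).
CH(COCH3): ketone, 1 C=O (running total 7).
CH(COOCH3): ester, 1 C=O (running total 8).
CH(COCH3): ketone, 1 C=O (running total 9).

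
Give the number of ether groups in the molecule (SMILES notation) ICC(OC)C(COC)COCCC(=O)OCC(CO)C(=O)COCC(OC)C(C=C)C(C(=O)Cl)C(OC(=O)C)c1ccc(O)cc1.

Working along the chain:
  ICH2: halogen on an sp³ carbon → alkyl halide.
  CH(OCH3): pendant –OCH3: C–O–C with sp³ C, no adjacent C=O → ether.
  CH(CH2OCH3): pendant –CH2OCH3: C–O–C linkage → ether.
  CH2OCH2: C–O–C with sp³ carbons on both sides and no adjacent C=O → ether.
  CH2COOCH2: –C(=O)–O–C with C on the carbonyl side → ester.
  CH(CH2OH): pendant –CH2OH on an sp³ backbone C → alcohol.
  CO: –C(=O)– with carbon on both sides → ketone.
  CH2OCH2: C–O–C with sp³ carbons on both sides and no adjacent C=O → ether.
  CH(OCH3): pendant –OCH3: C–O–C with sp³ C, no adjacent C=O → ether.
  CH(CH=CH2): pendant –CH=CH2: C=C double bond → alkene.
  CH(COCl): pendant –C(=O)X: carbonyl C bonded to C and halogen → acyl halide.
  CH(OCOCH3): pendant –OC(=O)CH3: an acyloxy group → ester.
  C6H4OH: –OH attached directly to an aromatic ring → phenol (not alcohol); the ring itself is an arene.
Ether appears at: CH(OCH3), CH(CH2OCH3), CH2OCH2, CH2OCH2, CH(OCH3) → 5.

5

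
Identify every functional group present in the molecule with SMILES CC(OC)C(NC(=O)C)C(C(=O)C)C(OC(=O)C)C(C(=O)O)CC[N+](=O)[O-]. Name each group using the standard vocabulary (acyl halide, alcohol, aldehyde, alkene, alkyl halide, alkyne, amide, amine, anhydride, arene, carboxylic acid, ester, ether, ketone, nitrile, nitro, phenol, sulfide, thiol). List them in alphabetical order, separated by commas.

pendant –OCH3: C–O–C with sp³ C, no adjacent C=O → ether.
pendant –NHC(=O)CH3: N bonded to a carbonyl → amide (not amine).
pendant –COCH3: carbonyl C bonded to two carbons → ketone.
pendant –OC(=O)CH3: an acyloxy group → ester.
pendant –COOH: carbonyl C bonded to C and –OH → carboxylic acid.
–NO2 on carbon → nitro group.

amide, carboxylic acid, ester, ether, ketone, nitro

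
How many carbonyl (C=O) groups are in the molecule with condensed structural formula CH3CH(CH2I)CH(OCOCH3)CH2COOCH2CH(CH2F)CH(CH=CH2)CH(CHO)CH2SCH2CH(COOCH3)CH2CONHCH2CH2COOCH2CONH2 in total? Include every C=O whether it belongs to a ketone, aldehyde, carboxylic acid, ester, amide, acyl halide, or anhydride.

CH(OCOCH3): ester, 1 C=O (running total 1).
CH2COOCH2: ester, 1 C=O (running total 2).
CH(CHO): aldehyde, 1 C=O (running total 3).
CH(COOCH3): ester, 1 C=O (running total 4).
CH2CONHCH2: amide, 1 C=O (running total 5).
CH2COOCH2: ester, 1 C=O (running total 6).
CONH2: amide, 1 C=O (running total 7).

7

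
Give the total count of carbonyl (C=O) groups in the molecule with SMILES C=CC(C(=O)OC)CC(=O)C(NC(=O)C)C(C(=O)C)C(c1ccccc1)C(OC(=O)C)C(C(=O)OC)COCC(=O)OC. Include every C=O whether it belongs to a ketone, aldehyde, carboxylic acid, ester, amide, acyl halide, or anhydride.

CH(COOCH3): ester, 1 C=O (running total 1).
CO: ketone, 1 C=O (running total 2).
CH(NHCOCH3): amide, 1 C=O (running total 3).
CH(COCH3): ketone, 1 C=O (running total 4).
CH(OCOCH3): ester, 1 C=O (running total 5).
CH(COOCH3): ester, 1 C=O (running total 6).
COOCH3: ester, 1 C=O (running total 7).

7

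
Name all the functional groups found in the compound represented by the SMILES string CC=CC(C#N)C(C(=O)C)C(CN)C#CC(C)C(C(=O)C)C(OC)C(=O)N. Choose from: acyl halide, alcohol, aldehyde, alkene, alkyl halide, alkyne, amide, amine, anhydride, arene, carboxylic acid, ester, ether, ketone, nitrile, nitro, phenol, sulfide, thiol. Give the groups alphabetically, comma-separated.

C=C double bond → alkene.
pendant –C≡N: nitrile.
pendant –COCH3: carbonyl C bonded to two carbons → ketone.
pendant –CH2NH2: N on sp³ C, no adjacent C=O → amine.
C≡C triple bond → alkyne.
pendant –COCH3: carbonyl C bonded to two carbons → ketone.
pendant –OCH3: C–O–C with sp³ C, no adjacent C=O → ether.
–C(=O)NH2: carbonyl C bonded to C and to N → amide (the N is not a separate amine).

alkene, alkyne, amide, amine, ether, ketone, nitrile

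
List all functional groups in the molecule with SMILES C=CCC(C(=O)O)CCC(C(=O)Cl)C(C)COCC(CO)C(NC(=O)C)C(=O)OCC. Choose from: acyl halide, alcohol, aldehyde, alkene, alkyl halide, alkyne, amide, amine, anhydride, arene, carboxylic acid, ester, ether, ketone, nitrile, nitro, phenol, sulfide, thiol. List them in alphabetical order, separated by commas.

C=C double bond → alkene.
pendant –COOH: carbonyl C bonded to C and –OH → carboxylic acid.
pendant –C(=O)X: carbonyl C bonded to C and halogen → acyl halide.
C–O–C with sp³ carbons on both sides and no adjacent C=O → ether.
pendant –CH2OH on an sp³ backbone C → alcohol.
pendant –NHC(=O)CH3: N bonded to a carbonyl → amide (not amine).
–C(=O)OCH2CH3: carbonyl C bonded to C and to –OEt → ester.

acyl halide, alcohol, alkene, amide, carboxylic acid, ester, ether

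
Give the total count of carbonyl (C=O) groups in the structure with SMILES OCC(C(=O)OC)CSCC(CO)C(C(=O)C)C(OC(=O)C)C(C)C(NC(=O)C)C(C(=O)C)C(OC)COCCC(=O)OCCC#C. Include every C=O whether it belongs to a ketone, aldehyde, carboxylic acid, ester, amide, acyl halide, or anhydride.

CH(COOCH3): ester, 1 C=O (running total 1).
CH(COCH3): ketone, 1 C=O (running total 2).
CH(OCOCH3): ester, 1 C=O (running total 3).
CH(NHCOCH3): amide, 1 C=O (running total 4).
CH(COCH3): ketone, 1 C=O (running total 5).
CH2COOCH2: ester, 1 C=O (running total 6).

6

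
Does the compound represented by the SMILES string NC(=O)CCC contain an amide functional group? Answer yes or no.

–C(=O)NH2: carbonyl C bonded to C and to N → amide (the N is not a separate amine).
The H2NCO segment supplies the amide: –C(=O)NH2: carbonyl C bonded to C and to N → amide (the N is not a separate amine).

yes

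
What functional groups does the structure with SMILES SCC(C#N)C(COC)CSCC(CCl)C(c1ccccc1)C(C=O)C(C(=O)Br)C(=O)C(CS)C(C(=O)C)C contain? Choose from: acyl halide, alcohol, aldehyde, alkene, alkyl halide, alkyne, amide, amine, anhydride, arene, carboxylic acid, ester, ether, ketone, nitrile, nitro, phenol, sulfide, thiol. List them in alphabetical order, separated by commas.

acyl halide, aldehyde, alkyl halide, arene, ether, ketone, nitrile, sulfide, thiol

–SH on an sp³ carbon → thiol.
pendant –C≡N: nitrile.
pendant –CH2OCH3: C–O–C linkage → ether.
C–S–C linkage → sulfide (thioether).
pendant –CH2X: halogen on sp³ carbon → alkyl halide.
pendant –C6H5: benzene ring → arene.
pendant –CHO: carbonyl C bonded to C and H → aldehyde.
pendant –C(=O)X: carbonyl C bonded to C and halogen → acyl halide.
–C(=O)– with carbon on both sides → ketone.
pendant –CH2SH → thiol.
pendant –COCH3: carbonyl C bonded to two carbons → ketone.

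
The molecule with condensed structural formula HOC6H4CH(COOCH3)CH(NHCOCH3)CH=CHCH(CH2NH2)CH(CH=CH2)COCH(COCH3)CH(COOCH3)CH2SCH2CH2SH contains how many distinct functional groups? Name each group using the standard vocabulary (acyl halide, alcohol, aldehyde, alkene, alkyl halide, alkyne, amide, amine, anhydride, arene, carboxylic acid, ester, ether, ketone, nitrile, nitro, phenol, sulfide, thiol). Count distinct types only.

9

–OH attached directly to an aromatic ring → phenol (not alcohol); the ring itself is an arene.
pendant –COOCH3: carbonyl C bonded to C and –OCH3 → ester.
pendant –NHC(=O)CH3: N bonded to a carbonyl → amide (not amine).
C=C double bond → alkene.
pendant –CH2NH2: N on sp³ C, no adjacent C=O → amine.
pendant –CH=CH2: C=C double bond → alkene.
–C(=O)– with carbon on both sides → ketone.
pendant –COCH3: carbonyl C bonded to two carbons → ketone.
pendant –COOCH3: carbonyl C bonded to C and –OCH3 → ester.
C–S–C linkage → sulfide (thioether).
–SH on an sp³ carbon → thiol.
Distinct types present: alkene, amide, amine, arene, ester, ketone, phenol, sulfide, thiol.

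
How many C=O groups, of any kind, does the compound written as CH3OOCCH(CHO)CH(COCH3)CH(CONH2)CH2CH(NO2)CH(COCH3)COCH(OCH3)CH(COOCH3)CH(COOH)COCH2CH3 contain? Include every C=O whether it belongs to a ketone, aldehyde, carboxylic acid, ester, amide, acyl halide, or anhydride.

CH3OOC: ester, 1 C=O (running total 1).
CH(CHO): aldehyde, 1 C=O (running total 2).
CH(COCH3): ketone, 1 C=O (running total 3).
CH(CONH2): amide, 1 C=O (running total 4).
CH(COCH3): ketone, 1 C=O (running total 5).
CO: ketone, 1 C=O (running total 6).
CH(COOCH3): ester, 1 C=O (running total 7).
CH(COOH): carboxylic acid, 1 C=O (running total 8).
CO: ketone, 1 C=O (running total 9).

9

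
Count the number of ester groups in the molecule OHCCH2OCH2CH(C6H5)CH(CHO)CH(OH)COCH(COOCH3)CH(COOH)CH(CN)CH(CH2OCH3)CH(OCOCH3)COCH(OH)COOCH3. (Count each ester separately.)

3

Working along the chain:
  OHC: terminal –CHO: carbonyl C bonded to H and C → aldehyde.
  CH2OCH2: C–O–C with sp³ carbons on both sides and no adjacent C=O → ether.
  CH(C6H5): pendant –C6H5: benzene ring → arene.
  CH(CHO): pendant –CHO: carbonyl C bonded to C and H → aldehyde.
  CH(OH): –OH on an sp³ carbon → alcohol (secondary).
  CO: –C(=O)– with carbon on both sides → ketone.
  CH(COOCH3): pendant –COOCH3: carbonyl C bonded to C and –OCH3 → ester.
  CH(COOH): pendant –COOH: carbonyl C bonded to C and –OH → carboxylic acid.
  CH(CN): pendant –C≡N: nitrile.
  CH(CH2OCH3): pendant –CH2OCH3: C–O–C linkage → ether.
  CH(OCOCH3): pendant –OC(=O)CH3: an acyloxy group → ester.
  CO: –C(=O)– with carbon on both sides → ketone.
  CH(OH): –OH on an sp³ carbon → alcohol (secondary).
  COOCH3: –C(=O)OCH3: carbonyl C bonded to C and to –OCH3 → ester (not ketone + ether).
Ester appears at: CH(COOCH3), CH(OCOCH3), COOCH3 → 3.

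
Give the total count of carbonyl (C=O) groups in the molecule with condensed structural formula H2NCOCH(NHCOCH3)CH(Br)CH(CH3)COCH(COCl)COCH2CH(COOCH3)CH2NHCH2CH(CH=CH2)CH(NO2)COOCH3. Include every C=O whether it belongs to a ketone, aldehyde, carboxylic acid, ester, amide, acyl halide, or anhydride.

7

H2NCO: amide, 1 C=O (running total 1).
CH(NHCOCH3): amide, 1 C=O (running total 2).
CO: ketone, 1 C=O (running total 3).
CH(COCl): acyl halide, 1 C=O (running total 4).
CO: ketone, 1 C=O (running total 5).
CH(COOCH3): ester, 1 C=O (running total 6).
COOCH3: ester, 1 C=O (running total 7).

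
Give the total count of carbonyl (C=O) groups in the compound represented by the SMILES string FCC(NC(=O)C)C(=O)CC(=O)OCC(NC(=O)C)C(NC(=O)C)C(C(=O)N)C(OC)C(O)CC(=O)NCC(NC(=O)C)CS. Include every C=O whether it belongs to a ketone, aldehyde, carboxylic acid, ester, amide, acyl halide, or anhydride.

8

CH(NHCOCH3): amide, 1 C=O (running total 1).
CO: ketone, 1 C=O (running total 2).
CH2COOCH2: ester, 1 C=O (running total 3).
CH(NHCOCH3): amide, 1 C=O (running total 4).
CH(NHCOCH3): amide, 1 C=O (running total 5).
CH(CONH2): amide, 1 C=O (running total 6).
CH2CONHCH2: amide, 1 C=O (running total 7).
CH(NHCOCH3): amide, 1 C=O (running total 8).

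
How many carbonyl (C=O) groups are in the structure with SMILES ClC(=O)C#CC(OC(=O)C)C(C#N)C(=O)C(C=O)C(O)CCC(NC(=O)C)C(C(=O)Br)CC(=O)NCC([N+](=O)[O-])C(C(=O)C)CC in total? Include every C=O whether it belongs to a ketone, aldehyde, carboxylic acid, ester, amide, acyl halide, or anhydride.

ClCO: acyl halide, 1 C=O (running total 1).
CH(OCOCH3): ester, 1 C=O (running total 2).
CO: ketone, 1 C=O (running total 3).
CH(CHO): aldehyde, 1 C=O (running total 4).
CH(NHCOCH3): amide, 1 C=O (running total 5).
CH(COBr): acyl halide, 1 C=O (running total 6).
CH2CONHCH2: amide, 1 C=O (running total 7).
CH(COCH3): ketone, 1 C=O (running total 8).

8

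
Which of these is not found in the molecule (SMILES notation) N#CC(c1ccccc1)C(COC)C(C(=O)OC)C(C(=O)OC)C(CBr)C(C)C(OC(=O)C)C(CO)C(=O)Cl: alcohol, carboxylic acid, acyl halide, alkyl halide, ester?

carboxylic acid

ester: present (CH(COOCH3) — pendant –COOCH3: carbonyl C bonded to C and –OCH3 → ester).
alcohol: present (CH(CH2OH) — pendant –CH2OH on an sp³ backbone C → alcohol).
alkyl halide: present (CH(CH2Br) — pendant –CH2X: halogen on sp³ carbon → alkyl halide).
acyl halide: present (COCl — –C(=O)Cl: carbonyl C bonded to C and to a halogen → acyl halide (not alkyl halide)).
carboxylic acid: absent. In each of CH(COOCH3) and CH(OCOCH3), the acyl oxygen is bonded to carbon (–O–C), not to H, so this is an ester.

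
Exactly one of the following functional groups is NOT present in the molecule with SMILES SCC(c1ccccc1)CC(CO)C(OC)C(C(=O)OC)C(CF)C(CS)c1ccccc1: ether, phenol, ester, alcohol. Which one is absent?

phenol

ester: present (CH(COOCH3) — pendant –COOCH3: carbonyl C bonded to C and –OCH3 → ester).
alcohol: present (CH(CH2OH) — pendant –CH2OH on an sp³ backbone C → alcohol).
ether: present (CH(OCH3) — pendant –OCH3: C–O–C with sp³ C, no adjacent C=O → ether).
phenol: absent. In CH(CH2OH), the –OH is on an sp³ carbon, not on an aromatic ring, so it is an alcohol.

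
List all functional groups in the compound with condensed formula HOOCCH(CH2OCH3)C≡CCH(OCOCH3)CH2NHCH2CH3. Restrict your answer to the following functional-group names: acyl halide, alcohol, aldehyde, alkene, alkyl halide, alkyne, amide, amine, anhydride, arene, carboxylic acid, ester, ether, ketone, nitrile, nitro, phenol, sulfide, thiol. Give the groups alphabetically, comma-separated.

alkyne, amine, carboxylic acid, ester, ether

–COOH: carbonyl C bonded to –OH and C → carboxylic acid (the –OH is not a separate alcohol).
pendant –CH2OCH3: C–O–C linkage → ether.
C≡C triple bond → alkyne.
pendant –OC(=O)CH3: an acyloxy group → ester.
C–N–C with sp³ carbons and no adjacent C=O → amine (secondary).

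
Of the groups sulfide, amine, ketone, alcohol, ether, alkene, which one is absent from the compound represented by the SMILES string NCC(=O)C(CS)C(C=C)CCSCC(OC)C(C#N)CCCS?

alcohol

ketone: present (CO — –C(=O)– with carbon on both sides → ketone).
alkene: present (CH(CH=CH2) — pendant –CH=CH2: C=C double bond → alkene).
ether: present (CH(OCH3) — pendant –OCH3: C–O–C with sp³ C, no adjacent C=O → ether).
sulfide: present (CH2SCH2 — C–S–C linkage → sulfide (thioether)).
amine: present (H2NCH2 — –NH2 on an sp³ carbon with no adjacent C=O → amine).
alcohol: no segment matches this pattern.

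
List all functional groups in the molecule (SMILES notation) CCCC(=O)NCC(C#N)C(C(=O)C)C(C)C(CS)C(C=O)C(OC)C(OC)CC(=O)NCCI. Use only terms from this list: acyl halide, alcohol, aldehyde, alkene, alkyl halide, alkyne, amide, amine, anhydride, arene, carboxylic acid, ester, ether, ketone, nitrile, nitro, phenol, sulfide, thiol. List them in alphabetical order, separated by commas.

–C(=O)–N– linkage → amide (the N is not an amine).
pendant –C≡N: nitrile.
pendant –COCH3: carbonyl C bonded to two carbons → ketone.
pendant –CH2SH → thiol.
pendant –CHO: carbonyl C bonded to C and H → aldehyde.
pendant –OCH3: C–O–C with sp³ C, no adjacent C=O → ether.
pendant –OCH3: C–O–C with sp³ C, no adjacent C=O → ether.
–C(=O)–N– linkage → amide (the N is not an amine).
halogen on an sp³ carbon → alkyl halide.

aldehyde, alkyl halide, amide, ether, ketone, nitrile, thiol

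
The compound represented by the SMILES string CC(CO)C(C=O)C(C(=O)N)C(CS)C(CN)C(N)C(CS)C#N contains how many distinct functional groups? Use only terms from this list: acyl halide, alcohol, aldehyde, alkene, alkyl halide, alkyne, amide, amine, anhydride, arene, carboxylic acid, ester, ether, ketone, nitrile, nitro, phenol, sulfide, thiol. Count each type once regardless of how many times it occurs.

6

pendant –CH2OH on an sp³ backbone C → alcohol.
pendant –CHO: carbonyl C bonded to C and H → aldehyde.
pendant –CONH2: carbonyl C bonded to C and N → amide.
pendant –CH2SH → thiol.
pendant –CH2NH2: N on sp³ C, no adjacent C=O → amine.
–NH2 on an sp³ carbon with no adjacent C=O → amine.
pendant –CH2SH → thiol.
–C≡N: carbon triple-bonded to nitrogen → nitrile.
Distinct types present: alcohol, aldehyde, amide, amine, nitrile, thiol.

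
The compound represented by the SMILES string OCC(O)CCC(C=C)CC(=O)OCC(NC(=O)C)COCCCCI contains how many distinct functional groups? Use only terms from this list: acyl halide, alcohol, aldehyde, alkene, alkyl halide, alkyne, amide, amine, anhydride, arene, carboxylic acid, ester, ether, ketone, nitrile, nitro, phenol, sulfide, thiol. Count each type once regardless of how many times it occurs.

Reading the structure from left to right:
  HOCH2: HO– on an sp³ carbon → alcohol.
  CH(OH): –OH on an sp³ carbon → alcohol (secondary).
  CH(CH=CH2): pendant –CH=CH2: C=C double bond → alkene.
  CH2COOCH2: –C(=O)–O–C with C on the carbonyl side → ester.
  CH(NHCOCH3): pendant –NHC(=O)CH3: N bonded to a carbonyl → amide (not amine).
  CH2OCH2: C–O–C with sp³ carbons on both sides and no adjacent C=O → ether.
  CH2I: halogen on an sp³ carbon → alkyl halide.
Distinct types present: alcohol, alkene, alkyl halide, amide, ester, ether.

6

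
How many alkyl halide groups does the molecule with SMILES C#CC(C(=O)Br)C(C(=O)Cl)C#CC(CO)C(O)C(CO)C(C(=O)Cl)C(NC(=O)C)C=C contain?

Taking each segment in turn:
  HC≡C: C≡C triple bond → alkyne.
  CH(COBr): pendant –C(=O)X: carbonyl C bonded to C and halogen → acyl halide.
  CH(COCl): pendant –C(=O)X: carbonyl C bonded to C and halogen → acyl halide.
  C≡C: C≡C triple bond → alkyne.
  CH(CH2OH): pendant –CH2OH on an sp³ backbone C → alcohol.
  CH(OH): –OH on an sp³ carbon → alcohol (secondary).
  CH(CH2OH): pendant –CH2OH on an sp³ backbone C → alcohol.
  CH(COCl): pendant –C(=O)X: carbonyl C bonded to C and halogen → acyl halide.
  CH(NHCOCH3): pendant –NHC(=O)CH3: N bonded to a carbonyl → amide (not amine).
  CH=CH2: C=C double bond → alkene.
No segment is a alkyl halide: CH(COBr) is acyl halide, not alkyl halide; CH(COCl) is acyl halide, not alkyl halide; CH(COCl) is acyl halide, not alkyl halide. → 0.

0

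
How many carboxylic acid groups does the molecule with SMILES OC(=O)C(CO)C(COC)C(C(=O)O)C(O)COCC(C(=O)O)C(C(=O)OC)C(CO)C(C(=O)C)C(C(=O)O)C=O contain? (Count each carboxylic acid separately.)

4

Taking each segment in turn:
  HOOC: –COOH: carbonyl C bonded to –OH and C → carboxylic acid (the –OH is not a separate alcohol).
  CH(CH2OH): pendant –CH2OH on an sp³ backbone C → alcohol.
  CH(CH2OCH3): pendant –CH2OCH3: C–O–C linkage → ether.
  CH(COOH): pendant –COOH: carbonyl C bonded to C and –OH → carboxylic acid.
  CH(OH): –OH on an sp³ carbon → alcohol (secondary).
  CH2OCH2: C–O–C with sp³ carbons on both sides and no adjacent C=O → ether.
  CH(COOH): pendant –COOH: carbonyl C bonded to C and –OH → carboxylic acid.
  CH(COOCH3): pendant –COOCH3: carbonyl C bonded to C and –OCH3 → ester.
  CH(CH2OH): pendant –CH2OH on an sp³ backbone C → alcohol.
  CH(COCH3): pendant –COCH3: carbonyl C bonded to two carbons → ketone.
  CH(COOH): pendant –COOH: carbonyl C bonded to C and –OH → carboxylic acid.
  CHO: terminal –CHO: carbonyl C bonded to H and C → aldehyde.
Carboxylic acid appears at: HOOC, CH(COOH), CH(COOH), CH(COOH) → 4.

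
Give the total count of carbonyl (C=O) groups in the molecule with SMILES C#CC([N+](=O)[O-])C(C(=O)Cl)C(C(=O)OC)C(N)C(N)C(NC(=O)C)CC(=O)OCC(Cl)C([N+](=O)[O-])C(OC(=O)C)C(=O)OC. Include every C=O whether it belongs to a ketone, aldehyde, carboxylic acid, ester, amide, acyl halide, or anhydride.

6

CH(COCl): acyl halide, 1 C=O (running total 1).
CH(COOCH3): ester, 1 C=O (running total 2).
CH(NHCOCH3): amide, 1 C=O (running total 3).
CH2COOCH2: ester, 1 C=O (running total 4).
CH(OCOCH3): ester, 1 C=O (running total 5).
COOCH3: ester, 1 C=O (running total 6).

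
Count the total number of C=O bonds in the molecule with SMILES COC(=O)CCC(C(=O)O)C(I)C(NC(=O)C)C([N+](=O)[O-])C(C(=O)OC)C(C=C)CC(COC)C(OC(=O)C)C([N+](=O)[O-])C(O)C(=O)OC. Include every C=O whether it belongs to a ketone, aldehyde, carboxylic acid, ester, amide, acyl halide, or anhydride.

6

CH3OOC: ester, 1 C=O (running total 1).
CH(COOH): carboxylic acid, 1 C=O (running total 2).
CH(NHCOCH3): amide, 1 C=O (running total 3).
CH(COOCH3): ester, 1 C=O (running total 4).
CH(OCOCH3): ester, 1 C=O (running total 5).
COOCH3: ester, 1 C=O (running total 6).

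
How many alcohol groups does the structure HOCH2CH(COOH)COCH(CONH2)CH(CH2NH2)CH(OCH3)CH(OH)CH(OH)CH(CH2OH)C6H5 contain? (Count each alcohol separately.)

Working along the chain:
  HOCH2: HO– on an sp³ carbon → alcohol.
  CH(COOH): pendant –COOH: carbonyl C bonded to C and –OH → carboxylic acid.
  CO: –C(=O)– with carbon on both sides → ketone.
  CH(CONH2): pendant –CONH2: carbonyl C bonded to C and N → amide.
  CH(CH2NH2): pendant –CH2NH2: N on sp³ C, no adjacent C=O → amine.
  CH(OCH3): pendant –OCH3: C–O–C with sp³ C, no adjacent C=O → ether.
  CH(OH): –OH on an sp³ carbon → alcohol (secondary).
  CH(OH): –OH on an sp³ carbon → alcohol (secondary).
  CH(CH2OH): pendant –CH2OH on an sp³ backbone C → alcohol.
  C6H5: –C6H5 phenyl ring → arene.
Alcohol appears at: HOCH2, CH(OH), CH(OH), CH(CH2OH) → 4.

4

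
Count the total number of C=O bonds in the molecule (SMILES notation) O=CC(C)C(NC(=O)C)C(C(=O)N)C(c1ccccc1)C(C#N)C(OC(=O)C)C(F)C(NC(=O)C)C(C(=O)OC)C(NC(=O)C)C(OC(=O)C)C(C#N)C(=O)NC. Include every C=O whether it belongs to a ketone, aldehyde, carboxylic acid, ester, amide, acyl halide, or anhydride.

9

OHC: aldehyde, 1 C=O (running total 1).
CH(NHCOCH3): amide, 1 C=O (running total 2).
CH(CONH2): amide, 1 C=O (running total 3).
CH(OCOCH3): ester, 1 C=O (running total 4).
CH(NHCOCH3): amide, 1 C=O (running total 5).
CH(COOCH3): ester, 1 C=O (running total 6).
CH(NHCOCH3): amide, 1 C=O (running total 7).
CH(OCOCH3): ester, 1 C=O (running total 8).
CONHCH3: amide, 1 C=O (running total 9).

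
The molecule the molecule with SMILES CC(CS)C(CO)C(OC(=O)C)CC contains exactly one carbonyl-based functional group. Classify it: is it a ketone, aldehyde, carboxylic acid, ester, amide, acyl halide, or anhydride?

The carbonyl is in the CH(OCOCH3) segment: pendant –OC(=O)CH3: an acyloxy group → ester.

ester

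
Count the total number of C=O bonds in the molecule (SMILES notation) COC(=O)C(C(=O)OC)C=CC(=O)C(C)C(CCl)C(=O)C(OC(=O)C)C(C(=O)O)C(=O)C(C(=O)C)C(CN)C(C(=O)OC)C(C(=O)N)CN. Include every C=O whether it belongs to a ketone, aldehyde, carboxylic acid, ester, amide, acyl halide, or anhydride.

10

CH3OOC: ester, 1 C=O (running total 1).
CH(COOCH3): ester, 1 C=O (running total 2).
CO: ketone, 1 C=O (running total 3).
CO: ketone, 1 C=O (running total 4).
CH(OCOCH3): ester, 1 C=O (running total 5).
CH(COOH): carboxylic acid, 1 C=O (running total 6).
CO: ketone, 1 C=O (running total 7).
CH(COCH3): ketone, 1 C=O (running total 8).
CH(COOCH3): ester, 1 C=O (running total 9).
CH(CONH2): amide, 1 C=O (running total 10).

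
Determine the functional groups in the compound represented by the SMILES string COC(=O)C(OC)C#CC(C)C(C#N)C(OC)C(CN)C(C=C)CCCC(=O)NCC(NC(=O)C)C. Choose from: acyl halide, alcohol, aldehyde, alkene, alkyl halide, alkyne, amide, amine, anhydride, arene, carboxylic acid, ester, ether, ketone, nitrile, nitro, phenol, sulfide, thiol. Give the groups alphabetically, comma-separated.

Taking each segment in turn:
  CH3OOC: CH3O–C(=O)–: carbonyl C bonded to C and to –OCH3 → ester (not ketone + ether).
  CH(OCH3): pendant –OCH3: C–O–C with sp³ C, no adjacent C=O → ether.
  C≡C: C≡C triple bond → alkyne.
  CH(CN): pendant –C≡N: nitrile.
  CH(OCH3): pendant –OCH3: C–O–C with sp³ C, no adjacent C=O → ether.
  CH(CH2NH2): pendant –CH2NH2: N on sp³ C, no adjacent C=O → amine.
  CH(CH=CH2): pendant –CH=CH2: C=C double bond → alkene.
  CH2CONHCH2: –C(=O)–N– linkage → amide (the N is not an amine).
  CH(NHCOCH3): pendant –NHC(=O)CH3: N bonded to a carbonyl → amide (not amine).

alkene, alkyne, amide, amine, ester, ether, nitrile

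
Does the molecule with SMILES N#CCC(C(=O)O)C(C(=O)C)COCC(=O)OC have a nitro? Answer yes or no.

no

Taking each segment in turn:
  N≡C: N≡C–: carbon triple-bonded to nitrogen → nitrile.
  CH(COOH): pendant –COOH: carbonyl C bonded to C and –OH → carboxylic acid.
  CH(COCH3): pendant –COCH3: carbonyl C bonded to two carbons → ketone.
  CH2OCH2: C–O–C with sp³ carbons on both sides and no adjacent C=O → ether.
  COOCH3: –C(=O)OCH3: carbonyl C bonded to C and to –OCH3 → ester (not ketone + ether).
The groups actually present are: carboxylic acid, ester, ether, ketone, nitrile.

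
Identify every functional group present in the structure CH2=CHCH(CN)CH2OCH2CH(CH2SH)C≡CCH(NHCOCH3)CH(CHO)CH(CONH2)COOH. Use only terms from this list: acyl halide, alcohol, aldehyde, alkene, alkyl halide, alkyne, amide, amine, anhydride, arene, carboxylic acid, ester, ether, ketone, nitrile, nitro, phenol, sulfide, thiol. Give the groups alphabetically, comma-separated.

aldehyde, alkene, alkyne, amide, carboxylic acid, ether, nitrile, thiol

Reading the structure from left to right:
  CH2=CH: C=C double bond → alkene.
  CH(CN): pendant –C≡N: nitrile.
  CH2OCH2: C–O–C with sp³ carbons on both sides and no adjacent C=O → ether.
  CH(CH2SH): pendant –CH2SH → thiol.
  C≡C: C≡C triple bond → alkyne.
  CH(NHCOCH3): pendant –NHC(=O)CH3: N bonded to a carbonyl → amide (not amine).
  CH(CHO): pendant –CHO: carbonyl C bonded to C and H → aldehyde.
  CH(CONH2): pendant –CONH2: carbonyl C bonded to C and N → amide.
  COOH: –COOH: carbonyl C bonded to –OH and C → carboxylic acid (the –OH is not a separate alcohol).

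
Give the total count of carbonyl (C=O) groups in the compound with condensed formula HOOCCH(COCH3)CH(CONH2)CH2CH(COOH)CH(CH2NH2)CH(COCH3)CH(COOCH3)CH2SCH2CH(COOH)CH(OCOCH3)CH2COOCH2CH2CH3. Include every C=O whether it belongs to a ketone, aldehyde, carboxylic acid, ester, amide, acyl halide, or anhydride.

9

HOOC: carboxylic acid, 1 C=O (running total 1).
CH(COCH3): ketone, 1 C=O (running total 2).
CH(CONH2): amide, 1 C=O (running total 3).
CH(COOH): carboxylic acid, 1 C=O (running total 4).
CH(COCH3): ketone, 1 C=O (running total 5).
CH(COOCH3): ester, 1 C=O (running total 6).
CH(COOH): carboxylic acid, 1 C=O (running total 7).
CH(OCOCH3): ester, 1 C=O (running total 8).
CH2COOCH2: ester, 1 C=O (running total 9).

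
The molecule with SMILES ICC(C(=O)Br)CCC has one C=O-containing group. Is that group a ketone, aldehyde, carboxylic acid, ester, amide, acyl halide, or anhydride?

The carbonyl is in the CH(COBr) segment: pendant –C(=O)X: carbonyl C bonded to C and halogen → acyl halide.

acyl halide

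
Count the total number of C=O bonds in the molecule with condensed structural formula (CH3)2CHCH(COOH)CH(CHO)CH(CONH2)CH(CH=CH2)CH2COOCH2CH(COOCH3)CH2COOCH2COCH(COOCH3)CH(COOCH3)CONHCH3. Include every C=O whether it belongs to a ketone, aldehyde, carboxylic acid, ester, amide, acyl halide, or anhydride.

10

CH(COOH): carboxylic acid, 1 C=O (running total 1).
CH(CHO): aldehyde, 1 C=O (running total 2).
CH(CONH2): amide, 1 C=O (running total 3).
CH2COOCH2: ester, 1 C=O (running total 4).
CH(COOCH3): ester, 1 C=O (running total 5).
CH2COOCH2: ester, 1 C=O (running total 6).
CO: ketone, 1 C=O (running total 7).
CH(COOCH3): ester, 1 C=O (running total 8).
CH(COOCH3): ester, 1 C=O (running total 9).
CONHCH3: amide, 1 C=O (running total 10).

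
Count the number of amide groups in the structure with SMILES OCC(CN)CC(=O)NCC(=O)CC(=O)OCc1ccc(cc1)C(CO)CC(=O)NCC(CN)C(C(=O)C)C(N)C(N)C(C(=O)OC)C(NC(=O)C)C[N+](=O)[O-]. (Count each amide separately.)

Taking each segment in turn:
  HOCH2: HO– on an sp³ carbon → alcohol.
  CH(CH2NH2): pendant –CH2NH2: N on sp³ C, no adjacent C=O → amine.
  CH2CONHCH2: –C(=O)–N– linkage → amide (the N is not an amine).
  CO: –C(=O)– with carbon on both sides → ketone.
  CH2COOCH2: –C(=O)–O–C with C on the carbonyl side → ester.
  C6H4: para-disubstituted benzene ring → arene.
  CH(CH2OH): pendant –CH2OH on an sp³ backbone C → alcohol.
  CH2CONHCH2: –C(=O)–N– linkage → amide (the N is not an amine).
  CH(CH2NH2): pendant –CH2NH2: N on sp³ C, no adjacent C=O → amine.
  CH(COCH3): pendant –COCH3: carbonyl C bonded to two carbons → ketone.
  CH(NH2): –NH2 on an sp³ carbon with no adjacent C=O → amine.
  CH(NH2): –NH2 on an sp³ carbon with no adjacent C=O → amine.
  CH(COOCH3): pendant –COOCH3: carbonyl C bonded to C and –OCH3 → ester.
  CH(NHCOCH3): pendant –NHC(=O)CH3: N bonded to a carbonyl → amide (not amine).
  CH2NO2: –NO2 on carbon → nitro group.
Amide appears at: CH2CONHCH2, CH2CONHCH2, CH(NHCOCH3) → 3.

3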